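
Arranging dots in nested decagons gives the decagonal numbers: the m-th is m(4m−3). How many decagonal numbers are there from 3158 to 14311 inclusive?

32

The n-th decagonal number is n(4n−3).
Smallest index with value ≥ 3158: n = 29 (giving 3277).
Largest index with value ≤ 14311: n = 60 (giving 14220).
Indices 29 through 60: 32 terms.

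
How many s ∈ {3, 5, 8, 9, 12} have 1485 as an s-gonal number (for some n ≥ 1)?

s = 3: P(3, 54) = 1485. ✓
s = 5: P(5, 31) = 1426 and P(5, 32) = 1520; 1485 is not s-gonal.
s = 8: P(8, 22) = 1408 and P(8, 23) = 1541; 1485 is not s-gonal.
s = 9: P(9, 20) = 1350 and P(9, 21) = 1491; 1485 is not s-gonal.
s = 12: P(12, 17) = 1377 and P(12, 18) = 1548; 1485 is not s-gonal.
Hits: s ∈ {3} → 1.

1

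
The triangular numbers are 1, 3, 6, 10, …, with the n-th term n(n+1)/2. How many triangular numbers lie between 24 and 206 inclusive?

13

The n-th triangular number is n(n+1)/2.
Smallest index with value ≥ 24: n = 7 (giving 28).
Largest index with value ≤ 206: n = 19 (giving 190).
Indices 7 through 19: 13 terms.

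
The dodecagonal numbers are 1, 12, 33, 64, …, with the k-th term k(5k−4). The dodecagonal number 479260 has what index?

310

Set n(5n−4) = 479260, giving 5n² − 4n − 479260 = 0.
The discriminant is 16 + 20·479260 = 9585216, and √9585216 = 3096.
So n = (4 + 3096) / 10 = 3100/10 = 310.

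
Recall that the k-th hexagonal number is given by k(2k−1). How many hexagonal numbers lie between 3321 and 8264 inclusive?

24

The n-th hexagonal number is n(2n−1).
Smallest index with value ≥ 3321: n = 41 (giving 3321).
Largest index with value ≤ 8264: n = 64 (giving 8128).
Indices 41 through 64: 24 terms.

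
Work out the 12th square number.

The 12th square number is n² with n = 12.
12² = 144.

144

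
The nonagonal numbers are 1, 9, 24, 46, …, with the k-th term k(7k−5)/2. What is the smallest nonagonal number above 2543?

2674

Solve n(7n−5)/2 > 2543 for integer n.
The largest n with value ≤ 2543 is 27 (since 2484 ≤ 2543 < 2674), so the first above is n = 28, value 2674.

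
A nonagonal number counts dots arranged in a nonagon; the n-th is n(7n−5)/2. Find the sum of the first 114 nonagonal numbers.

1734890

Σ i(7i−5)/2 = (7Σi² − 5Σi) / 2 over i = 1..114.
Σi = 6555 and Σi² = 500365.
(7·500365 − 5·6555) / 2 = 3469780/2 = 1734890.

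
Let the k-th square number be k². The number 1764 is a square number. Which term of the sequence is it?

We need n² = 1764, so n = √1764 = 42.

42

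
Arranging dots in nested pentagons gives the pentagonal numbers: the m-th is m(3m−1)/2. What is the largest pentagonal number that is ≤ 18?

Solve n(3n−1)/2 ≤ 18 for integer n.
n = 3 gives 12 ≤ 18, while n = 4 gives 22 > 18; so the answer is 12.

12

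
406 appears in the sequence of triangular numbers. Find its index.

Set n(n+1)/2 = 406, giving n² + n − 812 = 0.
The discriminant is 1 + 8·406 = 3249, and √3249 = 57.
So n = (-1 + 57) / 2 = 56/2 = 28.
Check: 28·29/2 = 406. ✓

28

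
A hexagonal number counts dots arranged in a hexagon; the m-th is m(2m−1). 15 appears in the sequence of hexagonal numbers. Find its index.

3

Set n(2n−1) = 15, giving 2n² − n − 15 = 0.
The discriminant is 1 + 8·15 = 121, and √121 = 11.
So n = (1 + 11) / 4 = 12/4 = 3.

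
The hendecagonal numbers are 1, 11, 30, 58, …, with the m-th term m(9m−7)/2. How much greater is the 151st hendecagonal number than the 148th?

4026

151·(9·151 − 7)/2 = 102076 and 148·(9·148 − 7)/2 = 98050.
Difference: 102076 − 98050 = 4026.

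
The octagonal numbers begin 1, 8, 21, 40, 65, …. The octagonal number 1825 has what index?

Set n(3n−2) = 1825, giving 3n² − 2n − 1825 = 0.
The discriminant is 4 + 12·1825 = 21904, and √21904 = 148.
So n = (2 + 148) / 6 = 150/6 = 25.

25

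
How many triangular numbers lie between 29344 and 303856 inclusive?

The n-th triangular number is n(n+1)/2.
Smallest index with value ≥ 29344: n = 242 (giving 29403).
Largest index with value ≤ 303856: n = 779 (giving 303810).
Indices 242 through 779: 538 terms.

538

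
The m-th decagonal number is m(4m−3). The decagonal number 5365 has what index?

Set n(4n−3) = 5365, giving 4n² − 3n − 5365 = 0.
So n = (3 + 293) / 8 = 296/8 = 37.
Check: 37·(4·37 − 3) = 5365. ✓

37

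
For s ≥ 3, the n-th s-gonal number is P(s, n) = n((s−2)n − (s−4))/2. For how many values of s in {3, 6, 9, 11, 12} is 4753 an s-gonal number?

s = 3: P(3, 97) = 4753. ✓
s = 6: P(6, 49) = 4753. ✓
s = 9: P(9, 37) = 4699 and P(9, 38) = 4959; 4753 is not s-gonal.
s = 11: P(11, 32) = 4496 and P(11, 33) = 4785; 4753 is not s-gonal.
s = 12: P(12, 31) = 4681 and P(12, 32) = 4992; 4753 is not s-gonal.
Hits: s ∈ {3, 6} → 2.

2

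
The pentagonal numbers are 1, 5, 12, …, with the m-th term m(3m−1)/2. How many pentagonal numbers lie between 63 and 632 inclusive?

The n-th pentagonal number is n(3n−1)/2.
Smallest index with value ≥ 63: n = 7 (giving 70).
Largest index with value ≤ 632: n = 20 (giving 590).
Indices 7 through 20: 14 terms.

14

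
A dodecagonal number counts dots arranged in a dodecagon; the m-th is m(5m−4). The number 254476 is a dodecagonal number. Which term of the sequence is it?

Set n(5n−4) = 254476, giving 5n² − 4n − 254476 = 0.
The discriminant is 16 + 20·254476 = 5089536, and √5089536 = 2256.
So n = (4 + 2256) / 10 = 2260/10 = 226.
Check: 226·(5·226 − 4) = 254476. ✓

226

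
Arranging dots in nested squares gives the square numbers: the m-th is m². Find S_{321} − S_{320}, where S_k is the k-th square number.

641

n² − (n−1)² = 2n − 1, so 321² − 320² = 2·321 − 1 = 641.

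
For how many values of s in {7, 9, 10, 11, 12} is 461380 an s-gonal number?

s = 7: P(7, 429) = 459459 and P(7, 430) = 461605; 461380 is not s-gonal.
s = 9: P(9, 363) = 460284 and P(9, 364) = 462826; 461380 is not s-gonal.
s = 10: P(10, 340) = 461380. ✓
s = 11: P(11, 320) = 459680 and P(11, 321) = 462561; 461380 is not s-gonal.
s = 12: P(12, 304) = 460864 and P(12, 305) = 463905; 461380 is not s-gonal.
Hits: s ∈ {10} → 1.

1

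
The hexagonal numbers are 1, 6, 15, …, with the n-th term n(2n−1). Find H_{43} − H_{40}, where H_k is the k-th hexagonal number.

495

43·(2·43 − 1) = 3655 and 40·(2·40 − 1) = 3160.
Difference: 3655 − 3160 = 495.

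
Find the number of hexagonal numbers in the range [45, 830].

16

The n-th hexagonal number is n(2n−1).
Smallest index with value ≥ 45: n = 5 (giving 45).
Largest index with value ≤ 830: n = 20 (giving 780).
Indices 5 through 20: 16 terms.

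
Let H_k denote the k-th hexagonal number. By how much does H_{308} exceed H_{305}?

3675

308·(2·308 − 1) = 189420 and 305·(2·305 − 1) = 185745.
Difference: 189420 − 185745 = 3675.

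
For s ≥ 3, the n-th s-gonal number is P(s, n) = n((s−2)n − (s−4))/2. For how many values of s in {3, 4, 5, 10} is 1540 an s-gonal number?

2

s = 3: P(3, 55) = 1540. ✓
s = 4: P(4, 39) = 1521 and P(4, 40) = 1600; 1540 is not s-gonal.
s = 5: P(5, 32) = 1520 and P(5, 33) = 1617; 1540 is not s-gonal.
s = 10: P(10, 20) = 1540. ✓
Hits: s ∈ {3, 10} → 2.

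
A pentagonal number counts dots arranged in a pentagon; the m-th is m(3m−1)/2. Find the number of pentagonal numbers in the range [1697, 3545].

15

The n-th pentagonal number is n(3n−1)/2.
Smallest index with value ≥ 1697: n = 34 (giving 1717).
Largest index with value ≤ 3545: n = 48 (giving 3432).
Indices 34 through 48: 15 terms.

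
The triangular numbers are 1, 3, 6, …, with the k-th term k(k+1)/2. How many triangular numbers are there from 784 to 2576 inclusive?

32

The n-th triangular number is n(n+1)/2.
Smallest index with value ≥ 784: n = 40 (giving 820).
Largest index with value ≤ 2576: n = 71 (giving 2556).
Indices 40 through 71: 32 terms.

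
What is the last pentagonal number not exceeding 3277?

3151

Solve n(3n−1)/2 ≤ 3277 for integer n.
n = 46 gives 3151 ≤ 3277, while n = 47 gives 3290 > 3277; so the answer is 3151.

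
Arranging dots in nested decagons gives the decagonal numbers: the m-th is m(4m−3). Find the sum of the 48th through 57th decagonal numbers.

Σ i(4i−3) = 4Σi² − 3Σi over i = 48..57.
Σi = 1653 − 1128 = 525 and Σi² = 63365 − 35720 = 27645.
4·27645 − 3·525 = 109005.

109005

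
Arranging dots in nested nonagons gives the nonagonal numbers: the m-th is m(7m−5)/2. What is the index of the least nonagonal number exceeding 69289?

Solve n(7n−5)/2 > 69289 for integer n.
The largest n with value ≤ 69289 is 141 (since 69231 ≤ 69289 < 70219), so the first above is n = 142, value 70219.

142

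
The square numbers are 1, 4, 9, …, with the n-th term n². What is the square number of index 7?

7² = 49.

49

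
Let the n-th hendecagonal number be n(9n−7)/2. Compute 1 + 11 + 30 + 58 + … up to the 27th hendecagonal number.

Σ i(9i−7)/2 = (9Σi² − 7Σi) / 2 over i = 1..27.
Σi = 378 and Σi² = 6930.
(9·6930 − 7·378) / 2 = 59724/2 = 29862.

29862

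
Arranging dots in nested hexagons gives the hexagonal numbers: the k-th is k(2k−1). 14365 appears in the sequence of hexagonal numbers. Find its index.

85

Set n(2n−1) = 14365, giving 2n² − n − 14365 = 0.
The discriminant is 1 + 8·14365 = 114921, and √114921 = 339.
So n = (1 + 339) / 4 = 340/4 = 85.
Check: 85·(2·85 − 1) = 14365. ✓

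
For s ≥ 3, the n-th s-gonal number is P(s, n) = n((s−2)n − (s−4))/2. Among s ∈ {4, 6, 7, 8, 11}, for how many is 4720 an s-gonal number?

1

s = 4: P(4, 68) = 4624 and P(4, 69) = 4761; 4720 is not s-gonal.
s = 6: P(6, 48) = 4560 and P(6, 49) = 4753; 4720 is not s-gonal.
s = 7: P(7, 43) = 4558 and P(7, 44) = 4774; 4720 is not s-gonal.
s = 8: P(8, 40) = 4720. ✓
s = 11: P(11, 32) = 4496 and P(11, 33) = 4785; 4720 is not s-gonal.
Hits: s ∈ {8} → 1.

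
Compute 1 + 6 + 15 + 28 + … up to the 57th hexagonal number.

125077

Σ i(2i−1) = 2Σi² − Σi over i = 1..57.
Σi = 1653 and Σi² = 63365.
2·63365 − 1·1653 = 125077.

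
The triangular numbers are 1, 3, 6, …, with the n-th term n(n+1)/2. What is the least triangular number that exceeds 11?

15

Solve n(n+1)/2 > 11 for integer n.
The largest n with value ≤ 11 is 4 (since 10 ≤ 11 < 15), so the first above is n = 5, value 15.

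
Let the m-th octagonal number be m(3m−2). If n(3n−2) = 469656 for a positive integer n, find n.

396

Set n(3n−2) = 469656, giving 3n² − 2n − 469656 = 0.
The discriminant is 4 + 12·469656 = 5635876, and √5635876 = 2374.
So n = (2 + 2374) / 6 = 2376/6 = 396.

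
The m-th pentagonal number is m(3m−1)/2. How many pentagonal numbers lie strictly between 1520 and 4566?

23

The n-th pentagonal number is n(3n−1)/2.
Smallest index with value > 1520: n = 33 (giving 1617).
Largest index with value < 4566: n = 55 (giving 4510).
Indices 33 through 55: 23 terms.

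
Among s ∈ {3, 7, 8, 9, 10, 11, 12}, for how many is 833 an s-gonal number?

2

s = 3: P(3, 40) = 820 and P(3, 41) = 861; 833 is not s-gonal.
s = 7: P(7, 18) = 783 and P(7, 19) = 874; 833 is not s-gonal.
s = 8: P(8, 17) = 833. ✓
s = 9: P(9, 15) = 750 and P(9, 16) = 856; 833 is not s-gonal.
s = 10: P(10, 14) = 742 and P(10, 15) = 855; 833 is not s-gonal.
s = 11: P(11, 14) = 833. ✓
s = 12: P(12, 13) = 793 and P(12, 14) = 924; 833 is not s-gonal.
Hits: s ∈ {8, 11} → 2.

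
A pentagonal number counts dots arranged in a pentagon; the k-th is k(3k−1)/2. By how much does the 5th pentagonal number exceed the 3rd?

23

5·(3·5 − 1)/2 = 35 and 3·(3·3 − 1)/2 = 12.
Difference: 35 − 12 = 23.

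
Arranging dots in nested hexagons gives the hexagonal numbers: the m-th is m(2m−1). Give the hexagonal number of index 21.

The 21st hexagonal number is n(2n−1) with n = 21.
21·(2·21 − 1) = 21·41 = 861.

861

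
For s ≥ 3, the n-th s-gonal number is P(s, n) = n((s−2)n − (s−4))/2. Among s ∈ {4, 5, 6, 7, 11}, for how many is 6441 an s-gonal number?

1

s = 4: P(4, 80) = 6400 and P(4, 81) = 6561; 6441 is not s-gonal.
s = 5: P(5, 65) = 6305 and P(5, 66) = 6501; 6441 is not s-gonal.
s = 6: P(6, 57) = 6441. ✓
s = 7: P(7, 51) = 6426 and P(7, 52) = 6682; 6441 is not s-gonal.
s = 11: P(11, 38) = 6365 and P(11, 39) = 6708; 6441 is not s-gonal.
Hits: s ∈ {6} → 1.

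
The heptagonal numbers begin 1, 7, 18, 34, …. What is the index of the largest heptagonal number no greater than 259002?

Solve n(5n−3)/2 ≤ 259002 for integer n.
n = 322 gives 258727 ≤ 259002, while n = 323 gives 260338 > 259002; so the answer is index 322.

322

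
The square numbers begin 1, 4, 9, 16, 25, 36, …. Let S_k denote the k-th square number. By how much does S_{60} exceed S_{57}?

60² = 3600 and 57² = 3249.
Difference: 3600 − 3249 = 351.

351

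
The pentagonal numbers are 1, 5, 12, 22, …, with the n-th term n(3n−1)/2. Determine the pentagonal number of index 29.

1247

The 29th pentagonal number is n(3n−1)/2 with n = 29.
29·(3·29 − 1)/2 = 29·86/2 = 29·43 = 1247.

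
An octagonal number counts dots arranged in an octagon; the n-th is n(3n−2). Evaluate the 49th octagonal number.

The 49th octagonal number is n(3n−2) with n = 49.
49·(3·49 − 2) = 49·145 = 7105.

7105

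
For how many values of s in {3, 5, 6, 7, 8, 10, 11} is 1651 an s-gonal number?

1

s = 3: P(3, 56) = 1596 and P(3, 57) = 1653; 1651 is not s-gonal.
s = 5: P(5, 33) = 1617 and P(5, 34) = 1717; 1651 is not s-gonal.
s = 6: P(6, 28) = 1540 and P(6, 29) = 1653; 1651 is not s-gonal.
s = 7: P(7, 26) = 1651. ✓
s = 8: P(8, 23) = 1541 and P(8, 24) = 1680; 1651 is not s-gonal.
s = 10: P(10, 20) = 1540 and P(10, 21) = 1701; 1651 is not s-gonal.
s = 11: P(11, 19) = 1558 and P(11, 20) = 1730; 1651 is not s-gonal.
Hits: s ∈ {7} → 1.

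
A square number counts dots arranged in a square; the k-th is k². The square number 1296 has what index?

36

We need n² = 1296, so n = √1296 = 36.
Check: 36² = 1296. ✓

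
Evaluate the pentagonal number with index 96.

13776

The 96th pentagonal number is n(3n−1)/2 with n = 96.
96·(3·96 − 1)/2 = 96·287/2 = 13776.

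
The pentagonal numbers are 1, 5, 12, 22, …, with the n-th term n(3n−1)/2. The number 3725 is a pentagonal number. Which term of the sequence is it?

Set n(3n−1)/2 = 3725, giving 3n² − n − 7450 = 0.
The discriminant is 1 + 24·3725 = 89401, and √89401 = 299.
So n = (1 + 299) / 6 = 300/6 = 50.
Check: 50·(3·50 − 1)/2 = 3725. ✓

50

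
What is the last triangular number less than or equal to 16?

15

Solve n(n+1)/2 ≤ 16 for integer n.
n = 5 gives 15 ≤ 16, while n = 6 gives 21 > 16; so the answer is 15.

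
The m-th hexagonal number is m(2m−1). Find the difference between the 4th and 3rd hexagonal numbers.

13

Consecutive hexagonal numbers differ by 4n − 3: here 4·4 − 3 = 13.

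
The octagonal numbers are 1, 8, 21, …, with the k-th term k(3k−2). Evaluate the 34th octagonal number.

3400

34·(3·34 − 2) = 34·100 = 3400.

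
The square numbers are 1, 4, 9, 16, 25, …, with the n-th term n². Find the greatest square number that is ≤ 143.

Solve n² ≤ 143 for integer n.
n = 11 gives 121 ≤ 143, while n = 12 gives 144 > 143; so the answer is 121.

121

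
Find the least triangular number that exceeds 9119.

9180

Solve n(n+1)/2 > 9119 for integer n.
The largest n with value ≤ 9119 is 134 (since 9045 ≤ 9119 < 9180), so the first above is n = 135, value 9180.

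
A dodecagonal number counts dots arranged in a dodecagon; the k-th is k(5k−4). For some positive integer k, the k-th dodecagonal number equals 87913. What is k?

Set n(5n−4) = 87913, giving 5n² − 4n − 87913 = 0.
The discriminant is 16 + 20·87913 = 1758276, and √1758276 = 1326.
So n = (4 + 1326) / 10 = 1330/10 = 133.
Check: 133·(5·133 − 4) = 87913. ✓

133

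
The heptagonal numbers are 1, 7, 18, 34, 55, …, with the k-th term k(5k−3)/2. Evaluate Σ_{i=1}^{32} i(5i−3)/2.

Σ i(5i−3)/2 = (5Σi² − 3Σi) / 2 over i = 1..32.
Σi = 528 and Σi² = 11440.
(5·11440 − 3·528) / 2 = 55616/2 = 27808.

27808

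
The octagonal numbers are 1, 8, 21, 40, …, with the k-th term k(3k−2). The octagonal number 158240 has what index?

230

Set n(3n−2) = 158240, giving 3n² − 2n − 158240 = 0.
The discriminant is 4 + 12·158240 = 1898884, and √1898884 = 1378.
So n = (2 + 1378) / 6 = 1380/6 = 230.
Check: 230·(3·230 − 2) = 158240. ✓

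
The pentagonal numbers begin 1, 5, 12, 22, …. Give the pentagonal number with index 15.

330

15·(3·15 − 1)/2 = 15·44/2 = 15·22 = 330.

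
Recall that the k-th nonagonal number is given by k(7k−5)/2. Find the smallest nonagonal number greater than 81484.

Solve n(7n−5)/2 > 81484 for integer n.
The largest n with value ≤ 81484 is 152 (since 80484 ≤ 81484 < 81549), so the first above is n = 153, value 81549.

81549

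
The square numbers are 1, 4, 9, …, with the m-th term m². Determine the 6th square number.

The 6th square number is n² with n = 6.
6² = 36.

36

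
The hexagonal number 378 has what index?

Set n(2n−1) = 378, giving 2n² − n − 378 = 0.
The discriminant is 1 + 8·378 = 3025, and √3025 = 55.
So n = (1 + 55) / 4 = 56/4 = 14.
Check: 14·(2·14 − 1) = 378. ✓

14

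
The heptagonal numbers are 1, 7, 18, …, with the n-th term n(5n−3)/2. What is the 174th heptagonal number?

75429

The 174th heptagonal number is n(5n−3)/2 with n = 174.
174·(5·174 − 3)/2 = 174·867/2 = 75429.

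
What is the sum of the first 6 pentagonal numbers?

Σ i(3i−1)/2 = (3Σi² − Σi) / 2 over i = 1..6.
Σi = 21 and Σi² = 91.
(3·91 − 1·21) / 2 = 252/2 = 126.

126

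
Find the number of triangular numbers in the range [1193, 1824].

11

The n-th triangular number is n(n+1)/2.
Smallest index with value ≥ 1193: n = 49 (giving 1225).
Largest index with value ≤ 1824: n = 59 (giving 1770).
Indices 49 through 59: 11 terms.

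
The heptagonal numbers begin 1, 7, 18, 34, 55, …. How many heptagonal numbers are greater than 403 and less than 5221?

32

The n-th heptagonal number is n(5n−3)/2.
Smallest index with value > 403: n = 14 (giving 469).
Largest index with value < 5221: n = 45 (giving 4995).
Indices 14 through 45: 32 terms.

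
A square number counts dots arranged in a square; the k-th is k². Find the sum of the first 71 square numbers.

121836

Σ_{i=1}^{71} i² = 71·72·143/6 = 121836.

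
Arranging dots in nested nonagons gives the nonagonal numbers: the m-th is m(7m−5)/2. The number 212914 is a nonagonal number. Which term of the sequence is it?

Set n(7n−5)/2 = 212914, giving 7n² − 5n − 425828 = 0.
The discriminant is 25 + 56·212914 = 11923209, and √11923209 = 3453.
So n = (5 + 3453) / 14 = 3458/14 = 247.

247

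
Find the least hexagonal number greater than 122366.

122760

Solve n(2n−1) > 122366 for integer n.
The largest n with value ≤ 122366 is 247 (since 121771 ≤ 122366 < 122760), so the first above is n = 248, value 122760.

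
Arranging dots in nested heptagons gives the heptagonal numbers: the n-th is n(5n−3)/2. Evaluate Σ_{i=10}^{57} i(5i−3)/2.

155288

Σ i(5i−3)/2 = (5Σi² − 3Σi) / 2 over i = 10..57.
Σi = 1653 − 45 = 1608 and Σi² = 63365 − 285 = 63080.
(5·63080 − 3·1608) / 2 = 310576/2 = 155288.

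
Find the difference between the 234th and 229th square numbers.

234² = 54756 and 229² = 52441.
Difference: 54756 − 52441 = 2315.

2315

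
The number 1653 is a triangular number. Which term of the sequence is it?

57

Set n(n+1)/2 = 1653, giving n² + n − 3306 = 0.
The discriminant is 1 + 8·1653 = 13225, and √13225 = 115.
So n = (-1 + 115) / 2 = 114/2 = 57.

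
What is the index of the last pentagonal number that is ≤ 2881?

43

Solve n(3n−1)/2 ≤ 2881 for integer n.
n = 43 gives 2752 ≤ 2881, while n = 44 gives 2882 > 2881; so the answer is index 43.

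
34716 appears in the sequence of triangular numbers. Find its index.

Set n(n+1)/2 = 34716, giving n² + n − 69432 = 0.
The discriminant is 1 + 8·34716 = 277729, and √277729 = 527.
So n = (-1 + 527) / 2 = 526/2 = 263.
Check: 263·264/2 = 34716. ✓

263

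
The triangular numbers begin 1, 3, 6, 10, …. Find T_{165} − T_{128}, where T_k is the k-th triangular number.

165·166/2 = 13695 and 128·129/2 = 8256.
Difference: 13695 − 8256 = 5439.

5439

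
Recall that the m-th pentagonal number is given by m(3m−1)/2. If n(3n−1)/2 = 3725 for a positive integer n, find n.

Set n(3n−1)/2 = 3725, giving 3n² − n − 7450 = 0.
The discriminant is 1 + 24·3725 = 89401, and √89401 = 299.
So n = (1 + 299) / 6 = 300/6 = 50.
Check: 50·(3·50 − 1)/2 = 3725. ✓

50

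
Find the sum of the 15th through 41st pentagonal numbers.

Σ i(3i−1)/2 = (3Σi² − Σi) / 2 over i = 15..41.
Σi = 861 − 105 = 756 and Σi² = 23821 − 1015 = 22806.
(3·22806 − 1·756) / 2 = 67662/2 = 33831.

33831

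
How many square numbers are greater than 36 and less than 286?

10

The n-th square number is n².
Smallest index with value > 36: n = 7 (giving 49).
Largest index with value < 286: n = 16 (giving 256).
Indices 7 through 16: 10 terms.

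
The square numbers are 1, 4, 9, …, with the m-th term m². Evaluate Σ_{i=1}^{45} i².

Σ_{i=1}^{45} i² = 45·46·91/6 = 31395.

31395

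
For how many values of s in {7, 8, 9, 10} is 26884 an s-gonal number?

2

s = 7: P(7, 104) = 26884. ✓
s = 8: P(8, 94) = 26320 and P(8, 95) = 26885; 26884 is not s-gonal.
s = 9: P(9, 88) = 26884. ✓
s = 10: P(10, 82) = 26650 and P(10, 83) = 27307; 26884 is not s-gonal.
Hits: s ∈ {7, 9} → 2.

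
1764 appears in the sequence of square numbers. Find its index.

We need n² = 1764, so n = √1764 = 42.

42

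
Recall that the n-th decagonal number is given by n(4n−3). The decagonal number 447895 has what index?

335

Set n(4n−3) = 447895, giving 4n² − 3n − 447895 = 0.
The discriminant is 9 + 16·447895 = 7166329, and √7166329 = 2677.
So n = (3 + 2677) / 8 = 2680/8 = 335.
Check: 335·(4·335 − 3) = 447895. ✓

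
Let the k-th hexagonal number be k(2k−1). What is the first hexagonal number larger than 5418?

5565

Solve n(2n−1) > 5418 for integer n.
The largest n with value ≤ 5418 is 52 (since 5356 ≤ 5418 < 5565), so the first above is n = 53, value 5565.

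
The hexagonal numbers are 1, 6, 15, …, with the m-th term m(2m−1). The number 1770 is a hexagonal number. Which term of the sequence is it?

30

Set n(2n−1) = 1770, giving 2n² − n − 1770 = 0.
The discriminant is 1 + 8·1770 = 14161, and √14161 = 119.
So n = (1 + 119) / 4 = 120/4 = 30.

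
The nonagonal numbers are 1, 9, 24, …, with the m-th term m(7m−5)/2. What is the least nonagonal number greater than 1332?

Solve n(7n−5)/2 > 1332 for integer n.
The largest n with value ≤ 1332 is 19 (since 1216 ≤ 1332 < 1350), so the first above is n = 20, value 1350.

1350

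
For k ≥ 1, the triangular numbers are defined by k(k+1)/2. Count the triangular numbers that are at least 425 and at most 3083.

The n-th triangular number is n(n+1)/2.
Smallest index with value ≥ 425: n = 29 (giving 435).
Largest index with value ≤ 3083: n = 78 (giving 3081).
Indices 29 through 78: 50 terms.

50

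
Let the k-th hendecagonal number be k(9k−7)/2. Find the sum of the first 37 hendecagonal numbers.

Σ i(9i−7)/2 = (9Σi² − 7Σi) / 2 over i = 1..37.
Σi = 703 and Σi² = 17575.
(9·17575 − 7·703) / 2 = 153254/2 = 76627.

76627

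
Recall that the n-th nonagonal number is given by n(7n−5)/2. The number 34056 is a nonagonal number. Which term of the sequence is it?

99

Set n(7n−5)/2 = 34056, giving 7n² − 5n − 68112 = 0.
The discriminant is 25 + 56·34056 = 1907161, and √1907161 = 1381.
So n = (5 + 1381) / 14 = 1386/14 = 99.
Check: 99·(7·99 − 5)/2 = 34056. ✓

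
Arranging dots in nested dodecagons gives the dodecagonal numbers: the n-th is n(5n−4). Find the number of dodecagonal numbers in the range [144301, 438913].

The n-th dodecagonal number is n(5n−4).
Smallest index with value ≥ 144301: n = 171 (giving 145521).
Largest index with value ≤ 438913: n = 296 (giving 436896).
Indices 171 through 296: 126 terms.

126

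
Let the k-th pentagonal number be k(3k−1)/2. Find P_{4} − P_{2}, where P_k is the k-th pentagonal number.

4·(3·4 − 1)/2 = 22 and 2·(3·2 − 1)/2 = 5.
Difference: 22 − 5 = 17.

17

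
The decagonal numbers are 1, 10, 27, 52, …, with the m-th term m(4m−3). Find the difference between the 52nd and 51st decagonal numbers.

409

Consecutive decagonal numbers differ by 8n − 7: here 8·52 − 7 = 409.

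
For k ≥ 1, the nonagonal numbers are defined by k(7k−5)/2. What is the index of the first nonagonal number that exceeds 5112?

39

Solve n(7n−5)/2 > 5112 for integer n.
The largest n with value ≤ 5112 is 38 (since 4959 ≤ 5112 < 5226), so the first above is n = 39, value 5226.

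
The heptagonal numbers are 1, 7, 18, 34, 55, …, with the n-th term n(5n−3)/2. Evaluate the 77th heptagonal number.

14707

77·(5·77 − 3)/2 = 77·382/2 = 77·191 = 14707.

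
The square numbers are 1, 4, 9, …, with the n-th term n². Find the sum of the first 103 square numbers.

Σ_{i=1}^{103} i² = 103·104·207/6 = 369564.

369564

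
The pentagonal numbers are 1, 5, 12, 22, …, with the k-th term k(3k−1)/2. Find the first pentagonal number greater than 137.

145

Solve n(3n−1)/2 > 137 for integer n.
The largest n with value ≤ 137 is 9 (since 117 ≤ 137 < 145), so the first above is n = 10, value 145.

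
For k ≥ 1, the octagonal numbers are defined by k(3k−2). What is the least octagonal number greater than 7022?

Solve n(3n−2) > 7022 for integer n.
The largest n with value ≤ 7022 is 48 (since 6816 ≤ 7022 < 7105), so the first above is n = 49, value 7105.

7105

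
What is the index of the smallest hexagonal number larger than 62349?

177

Solve n(2n−1) > 62349 for integer n.
The largest n with value ≤ 62349 is 176 (since 61776 ≤ 62349 < 62481), so the first above is n = 177, value 62481.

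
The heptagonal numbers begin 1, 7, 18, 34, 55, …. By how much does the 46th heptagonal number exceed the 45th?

Consecutive heptagonal numbers differ by 5n − 4: here 5·46 − 4 = 226.

226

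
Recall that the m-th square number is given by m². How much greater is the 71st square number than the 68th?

417

71² = 5041 and 68² = 4624.
Difference: 5041 − 4624 = 417.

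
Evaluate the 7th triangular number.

7·8/2 = 56/2 = 28.

28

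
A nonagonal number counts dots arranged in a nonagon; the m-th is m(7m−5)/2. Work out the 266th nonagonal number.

246981

266·(7·266 − 5)/2 = 266·1857/2 = 246981.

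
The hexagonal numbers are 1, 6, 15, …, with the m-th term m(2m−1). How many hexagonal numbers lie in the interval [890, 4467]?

The n-th hexagonal number is n(2n−1).
Smallest index with value ≥ 890: n = 22 (giving 946).
Largest index with value ≤ 4467: n = 47 (giving 4371).
Indices 22 through 47: 26 terms.

26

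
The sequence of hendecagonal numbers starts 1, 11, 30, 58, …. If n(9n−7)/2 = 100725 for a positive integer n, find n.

150

Set n(9n−7)/2 = 100725, giving 9n² − 7n − 201450 = 0.
The discriminant is 49 + 72·100725 = 7252249, and √7252249 = 2693.
So n = (7 + 2693) / 18 = 2700/18 = 150.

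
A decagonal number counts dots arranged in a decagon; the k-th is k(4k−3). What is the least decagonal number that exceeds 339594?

340180

Solve n(4n−3) > 339594 for integer n.
The largest n with value ≤ 339594 is 291 (since 337851 ≤ 339594 < 340180), so the first above is n = 292, value 340180.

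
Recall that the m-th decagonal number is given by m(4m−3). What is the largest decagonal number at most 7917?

7612

Solve n(4n−3) ≤ 7917 for integer n.
n = 44 gives 7612 ≤ 7917, while n = 45 gives 7965 > 7917; so the answer is 7612.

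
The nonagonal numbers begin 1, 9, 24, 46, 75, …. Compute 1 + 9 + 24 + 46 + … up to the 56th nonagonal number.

206416

Σ i(7i−5)/2 = (7Σi² − 5Σi) / 2 over i = 1..56.
Σi = 1596 and Σi² = 60116.
(7·60116 − 5·1596) / 2 = 412832/2 = 206416.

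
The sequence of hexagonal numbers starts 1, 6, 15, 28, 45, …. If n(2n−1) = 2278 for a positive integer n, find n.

Set n(2n−1) = 2278, giving 2n² − n − 2278 = 0.
The discriminant is 1 + 8·2278 = 18225, and √18225 = 135.
So n = (1 + 135) / 4 = 136/4 = 34.

34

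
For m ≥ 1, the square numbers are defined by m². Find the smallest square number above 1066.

1089

Solve n² > 1066 for integer n.
The largest n with value ≤ 1066 is 32 (since 1024 ≤ 1066 < 1089), so the first above is n = 33, value 1089.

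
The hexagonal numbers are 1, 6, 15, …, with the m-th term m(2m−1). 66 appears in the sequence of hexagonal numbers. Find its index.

6

Set n(2n−1) = 66, giving 2n² − n − 66 = 0.
The discriminant is 1 + 8·66 = 529, and √529 = 23.
So n = (1 + 23) / 4 = 24/4 = 6.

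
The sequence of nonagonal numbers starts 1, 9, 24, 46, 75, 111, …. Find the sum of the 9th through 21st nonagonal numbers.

Σ i(7i−5)/2 = (7Σi² − 5Σi) / 2 over i = 9..21.
Σi = 231 − 36 = 195 and Σi² = 3311 − 204 = 3107.
(7·3107 − 5·195) / 2 = 20774/2 = 10387.

10387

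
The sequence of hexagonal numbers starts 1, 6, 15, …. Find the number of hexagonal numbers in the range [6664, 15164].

30

The n-th hexagonal number is n(2n−1).
Smallest index with value ≥ 6664: n = 58 (giving 6670).
Largest index with value ≤ 15164: n = 87 (giving 15051).
Indices 58 through 87: 30 terms.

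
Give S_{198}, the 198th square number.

198² = 39204.

39204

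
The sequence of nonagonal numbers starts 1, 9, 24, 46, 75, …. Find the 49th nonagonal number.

The 49th nonagonal number is n(7n−5)/2 with n = 49.
49·(7·49 − 5)/2 = 49·338/2 = 49·169 = 8281.

8281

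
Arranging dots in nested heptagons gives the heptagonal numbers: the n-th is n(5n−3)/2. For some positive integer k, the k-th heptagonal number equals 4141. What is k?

Set n(5n−3)/2 = 4141, giving 5n² − 3n − 8282 = 0.
So n = (3 + 407) / 10 = 410/10 = 41.

41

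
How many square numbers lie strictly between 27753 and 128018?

The n-th square number is n².
Smallest index with value > 27753: n = 167 (giving 27889).
Largest index with value < 128018: n = 357 (giving 127449).
Indices 167 through 357: 191 terms.

191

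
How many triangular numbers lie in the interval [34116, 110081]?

The n-th triangular number is n(n+1)/2.
Smallest index with value ≥ 34116: n = 261 (giving 34191).
Largest index with value ≤ 110081: n = 468 (giving 109746).
Indices 261 through 468: 208 terms.

208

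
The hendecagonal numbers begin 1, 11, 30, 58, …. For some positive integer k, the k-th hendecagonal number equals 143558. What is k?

Set n(9n−7)/2 = 143558, giving 9n² − 7n − 287116 = 0.
The discriminant is 49 + 72·143558 = 10336225, and √10336225 = 3215.
So n = (7 + 3215) / 18 = 3222/18 = 179.

179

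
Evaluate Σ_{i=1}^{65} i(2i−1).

185185

Σ i(2i−1) = 2Σi² − Σi over i = 1..65.
Σi = 2145 and Σi² = 93665.
2·93665 − 1·2145 = 185185.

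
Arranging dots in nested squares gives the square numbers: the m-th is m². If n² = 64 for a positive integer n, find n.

8

We need n² = 64, so n = √64 = 8.
Check: 8² = 64. ✓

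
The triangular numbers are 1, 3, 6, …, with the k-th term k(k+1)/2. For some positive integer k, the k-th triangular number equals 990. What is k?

Set n(n+1)/2 = 990, giving n² + n − 1980 = 0.
The discriminant is 1 + 8·990 = 7921, and √7921 = 89.
So n = (-1 + 89) / 2 = 88/2 = 44.

44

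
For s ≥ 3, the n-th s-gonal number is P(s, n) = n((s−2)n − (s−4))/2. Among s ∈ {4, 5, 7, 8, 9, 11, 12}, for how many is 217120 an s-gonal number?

s = 4: P(4, 465) = 216225 and P(4, 466) = 217156; 217120 is not s-gonal.
s = 5: P(5, 380) = 216410 and P(5, 381) = 217551; 217120 is not s-gonal.
s = 7: P(7, 295) = 217120. ✓
s = 8: P(8, 269) = 216545 and P(8, 270) = 218160; 217120 is not s-gonal.
s = 9: P(9, 249) = 216381 and P(9, 250) = 218125; 217120 is not s-gonal.
s = 11: P(11, 220) = 217030 and P(11, 221) = 219011; 217120 is not s-gonal.
s = 12: P(12, 208) = 215488 and P(12, 209) = 217569; 217120 is not s-gonal.
Hits: s ∈ {7} → 1.

1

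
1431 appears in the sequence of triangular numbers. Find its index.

Set n(n+1)/2 = 1431, giving n² + n − 2862 = 0.
The discriminant is 1 + 8·1431 = 11449, and √11449 = 107.
So n = (-1 + 107) / 2 = 106/2 = 53.
Check: 53·54/2 = 1431. ✓

53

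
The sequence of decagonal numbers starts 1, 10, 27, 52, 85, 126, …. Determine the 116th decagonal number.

The 116th decagonal number is n(4n−3) with n = 116.
116·(4·116 − 3) = 116·461 = 53476.

53476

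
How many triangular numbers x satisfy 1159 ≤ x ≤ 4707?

The n-th triangular number is n(n+1)/2.
Smallest index with value ≥ 1159: n = 48 (giving 1176).
Largest index with value ≤ 4707: n = 96 (giving 4656).
Indices 48 through 96: 49 terms.

49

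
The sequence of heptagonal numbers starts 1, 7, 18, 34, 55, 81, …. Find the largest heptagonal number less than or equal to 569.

540

Solve n(5n−3)/2 ≤ 569 for integer n.
n = 15 gives 540 ≤ 569, while n = 16 gives 616 > 569; so the answer is 540.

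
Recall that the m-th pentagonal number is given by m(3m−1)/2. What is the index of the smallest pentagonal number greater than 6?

Solve n(3n−1)/2 > 6 for integer n.
The largest n with value ≤ 6 is 2 (since 5 ≤ 6 < 12), so the first above is n = 3, value 12.

3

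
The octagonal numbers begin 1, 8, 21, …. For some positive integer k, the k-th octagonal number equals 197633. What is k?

257

Set n(3n−2) = 197633, giving 3n² − 2n − 197633 = 0.
The discriminant is 4 + 12·197633 = 2371600, and √2371600 = 1540.
So n = (2 + 1540) / 6 = 1542/6 = 257.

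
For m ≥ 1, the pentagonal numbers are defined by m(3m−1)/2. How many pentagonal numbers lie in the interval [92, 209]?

4

The n-th pentagonal number is n(3n−1)/2.
Smallest index with value ≥ 92: n = 8 (giving 92).
Largest index with value ≤ 209: n = 11 (giving 176).
Indices 8 through 11: 4 terms.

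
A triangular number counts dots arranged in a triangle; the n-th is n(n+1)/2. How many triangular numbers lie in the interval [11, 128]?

The n-th triangular number is n(n+1)/2.
Smallest index with value ≥ 11: n = 5 (giving 15).
Largest index with value ≤ 128: n = 15 (giving 120).
Indices 5 through 15: 11 terms.

11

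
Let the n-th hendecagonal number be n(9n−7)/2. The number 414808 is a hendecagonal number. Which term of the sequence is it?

Set n(9n−7)/2 = 414808, giving 9n² − 7n − 829616 = 0.
The discriminant is 49 + 72·414808 = 29866225, and √29866225 = 5465.
So n = (7 + 5465) / 18 = 5472/18 = 304.
Check: 304·(9·304 − 7)/2 = 414808. ✓

304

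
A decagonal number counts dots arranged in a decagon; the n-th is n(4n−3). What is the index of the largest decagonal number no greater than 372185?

Solve n(4n−3) ≤ 372185 for integer n.
n = 305 gives 371185 ≤ 372185, while n = 306 gives 373626 > 372185; so the answer is index 305.

305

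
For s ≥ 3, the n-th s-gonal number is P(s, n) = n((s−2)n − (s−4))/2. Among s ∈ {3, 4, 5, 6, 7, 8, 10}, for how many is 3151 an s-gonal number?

1

s = 3: P(3, 78) = 3081 and P(3, 79) = 3160; 3151 is not s-gonal.
s = 4: P(4, 56) = 3136 and P(4, 57) = 3249; 3151 is not s-gonal.
s = 5: P(5, 46) = 3151. ✓
s = 6: P(6, 39) = 3003 and P(6, 40) = 3160; 3151 is not s-gonal.
s = 7: P(7, 35) = 3010 and P(7, 36) = 3186; 3151 is not s-gonal.
s = 8: P(8, 32) = 3008 and P(8, 33) = 3201; 3151 is not s-gonal.
s = 10: P(10, 28) = 3052 and P(10, 29) = 3277; 3151 is not s-gonal.
Hits: s ∈ {5} → 1.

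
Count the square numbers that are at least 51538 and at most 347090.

The n-th square number is n².
Smallest index with value ≥ 51538: n = 228 (giving 51984).
Largest index with value ≤ 347090: n = 589 (giving 346921).
Indices 228 through 589: 362 terms.

362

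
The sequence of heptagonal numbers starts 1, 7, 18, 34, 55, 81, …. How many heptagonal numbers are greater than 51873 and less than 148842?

The n-th heptagonal number is n(5n−3)/2.
Smallest index with value > 51873: n = 145 (giving 52345).
Largest index with value < 148842: n = 244 (giving 148474).
Indices 145 through 244: 100 terms.

100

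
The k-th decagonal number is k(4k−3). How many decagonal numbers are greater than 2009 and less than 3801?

The n-th decagonal number is n(4n−3).
Smallest index with value > 2009: n = 23 (giving 2047).
Largest index with value < 3801: n = 31 (giving 3751).
Indices 23 through 31: 9 terms.

9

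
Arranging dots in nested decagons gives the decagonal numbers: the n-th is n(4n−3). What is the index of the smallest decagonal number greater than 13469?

Solve n(4n−3) > 13469 for integer n.
The largest n with value ≤ 13469 is 58 (since 13282 ≤ 13469 < 13747), so the first above is n = 59, value 13747.

59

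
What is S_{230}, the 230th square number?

52900

230² = 52900.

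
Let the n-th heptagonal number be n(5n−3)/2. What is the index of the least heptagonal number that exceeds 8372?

59

Solve n(5n−3)/2 > 8372 for integer n.
The largest n with value ≤ 8372 is 58 (since 8323 ≤ 8372 < 8614), so the first above is n = 59, value 8614.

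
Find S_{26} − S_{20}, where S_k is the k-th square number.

276

26² = 676 and 20² = 400.
Difference: 676 − 400 = 276.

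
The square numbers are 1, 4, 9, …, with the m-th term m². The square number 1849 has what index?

We need n² = 1849, so n = √1849 = 43.

43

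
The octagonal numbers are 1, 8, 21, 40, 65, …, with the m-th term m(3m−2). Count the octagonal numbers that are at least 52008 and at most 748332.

368

The n-th octagonal number is n(3n−2).
Smallest index with value ≥ 52008: n = 132 (giving 52008).
Largest index with value ≤ 748332: n = 499 (giving 746005).
Indices 132 through 499: 368 terms.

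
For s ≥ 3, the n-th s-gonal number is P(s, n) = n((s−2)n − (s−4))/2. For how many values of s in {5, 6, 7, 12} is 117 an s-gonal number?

s = 5: P(5, 9) = 117. ✓
s = 6: P(6, 7) = 91 and P(6, 8) = 120; 117 is not s-gonal.
s = 7: P(7, 7) = 112 and P(7, 8) = 148; 117 is not s-gonal.
s = 12: P(12, 5) = 105 and P(12, 6) = 156; 117 is not s-gonal.
Hits: s ∈ {5} → 1.

1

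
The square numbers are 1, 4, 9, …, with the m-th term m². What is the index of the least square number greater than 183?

Solve n² > 183 for integer n.
The largest n with value ≤ 183 is 13 (since 169 ≤ 183 < 196), so the first above is n = 14, value 196.

14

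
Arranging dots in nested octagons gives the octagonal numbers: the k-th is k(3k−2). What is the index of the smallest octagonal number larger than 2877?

Solve n(3n−2) > 2877 for integer n.
The largest n with value ≤ 2877 is 31 (since 2821 ≤ 2877 < 3008), so the first above is n = 32, value 3008.

32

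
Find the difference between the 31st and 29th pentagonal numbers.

31·(3·31 − 1)/2 = 1426 and 29·(3·29 − 1)/2 = 1247.
Difference: 1426 − 1247 = 179.

179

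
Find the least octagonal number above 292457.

Solve n(3n−2) > 292457 for integer n.
The largest n with value ≤ 292457 is 312 (since 291408 ≤ 292457 < 293281), so the first above is n = 313, value 293281.

293281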